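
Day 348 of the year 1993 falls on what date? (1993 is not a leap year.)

January has 31 days (348 − 31 = 317 remain).
February has 28 days (317 − 28 = 289 remain).
March has 31 days (289 − 31 = 258 remain).
April has 30 days (258 − 30 = 228 remain).
May has 31 days (228 − 31 = 197 remain).
June has 30 days (197 − 30 = 167 remain).
July has 31 days (167 − 31 = 136 remain).
August has 31 days (136 − 31 = 105 remain).
September has 30 days (105 − 30 = 75 remain).
October has 31 days (75 − 31 = 44 remain).
November has 30 days (44 − 30 = 14 remain).
14 into December → December 14.

1993-12-14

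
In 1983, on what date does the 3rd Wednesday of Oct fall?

The first Wednesday of Oct 1983 is Oct 5.
The 3rd Wednesday is 2 weeks later: 5 + 14 = 19.

Oct 19, 1983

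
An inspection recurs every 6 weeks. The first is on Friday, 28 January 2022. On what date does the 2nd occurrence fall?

11 March 2022

The 2nd occurrence is 1 interval after the first: 1 × 42 = 42 days after 28 January 2022.
January has 31 days — 3 days to the end of January leaves 39.
February has 28 days (11 left).
11 days into March → 11 March 2022.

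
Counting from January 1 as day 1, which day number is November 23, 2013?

327

Days in months before November: 31 + 28 + 31 + 30 + 31 + 30 + 31 + 31 + 30 + 31 = 304.
Plus 23 days into November → day 327.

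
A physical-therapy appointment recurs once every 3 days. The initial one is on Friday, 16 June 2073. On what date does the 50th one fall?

10 November 2073

The 50th occurrence is 49 intervals after the first: 49 × 3 = 147 days after 16 June 2073.
June has 30 days — 14 days to the end of June leaves 133.
July has 31 days (102 left).
August has 31 days (71 left).
September has 30 days (41 left).
October has 31 days (10 left).
10 days into November → 10 November 2073.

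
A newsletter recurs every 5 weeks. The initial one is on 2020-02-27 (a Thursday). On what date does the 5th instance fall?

2020-07-16

The 5th occurrence is 4 intervals after the first: 4 × 35 = 140 days after 2020-02-27.
February has 29 days — 2 days to the end of February leaves 138.
March has 31 days (107 left).
April has 30 days (77 left).
May has 31 days (46 left).
June has 30 days (16 left).
16 days into July → 2020-07-16.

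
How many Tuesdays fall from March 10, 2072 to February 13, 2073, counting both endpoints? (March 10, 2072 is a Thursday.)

48

March 10, 2072 is a Thursday; the first Tuesday on or after it is March 15, 2072 (5 days later).
From March 15, 2072 to February 13, 2073: 291 + 44 = 335 days (rest of 2072, to February 13, 2073 in 2073).
335 ÷ 7 = 47 full weeks with remainder 6, so 47 more Tuesdays after the first → 48.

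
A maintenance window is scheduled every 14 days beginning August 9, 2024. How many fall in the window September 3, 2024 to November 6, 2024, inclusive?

5

Occurrences land 14·i days after August 9, 2024 for i = 0, 1, 2, …
September 3, 2024 is 25 days after the start; 25 ÷ 14 = 1 remainder 11; since the remainder is 11, round up to i = 2. First occurrence in the window: #3 on September 6, 2024 (2×14 = 28 days in).
November 6, 2024 is 89 days after the start; 89 ÷ 14 = 6 remainder 5. Last occurrence in the window: #7 on November 1, 2024.
Occurrences #3 through #7: 5 in total.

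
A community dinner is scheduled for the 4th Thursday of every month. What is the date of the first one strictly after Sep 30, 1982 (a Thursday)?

Oct 28, 1982

Sep 1982 starts on a Wednesday; its first Thursday is the 2nd, so the 4th Thursday is the 23rd — Sep 23, 1982.
That is not after Sep 30, 1982, so look at Oct 1982.
Oct 1982 starts on a Friday; its first Thursday is the 7th, so the 4th Thursday is the 28th — Oct 28, 1982.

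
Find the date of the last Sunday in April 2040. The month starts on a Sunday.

April 2040 begins on a Sunday, so the first Sunday is April 1.
April 2040 has 30 days. Adding weeks: 1, 8, 15, 22, 29 — the last one ≤ 30 is the 29th.

2040-04-29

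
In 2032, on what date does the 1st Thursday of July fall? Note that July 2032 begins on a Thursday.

July 2032 begins on a Thursday, so the first Thursday is July 1.

1 July 2032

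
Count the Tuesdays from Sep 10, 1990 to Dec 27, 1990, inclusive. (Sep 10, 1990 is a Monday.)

16

Sep 10, 1990 is a Monday; the first Tuesday on or after it is Sep 11, 1990 (1 day later).
From Sep 11, 1990 to Dec 27, 1990: 19 + 31 + 30 + 27 = 107 days (rest of Sep, Oct, Nov, Dec).
107 ÷ 7 = 15 full weeks with remainder 2, so 15 more Tuesdays after the first → 16.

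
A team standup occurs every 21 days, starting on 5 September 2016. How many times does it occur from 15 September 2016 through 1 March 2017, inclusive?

8

Occurrences land 21·i days after 5 September 2016 for i = 0, 1, 2, …
15 September 2016 is 10 days after the start; 10 ÷ 21 = 0 remainder 10; since the remainder is 10, round up to i = 1. First occurrence in the window: #2 on 26 September 2016 (1×21 = 21 days in).
1 March 2017 is 177 days after the start; 177 ÷ 21 = 8 remainder 9. Last occurrence in the window: #9 on 20 February 2017.
Occurrences #2 through #9: 8 in total.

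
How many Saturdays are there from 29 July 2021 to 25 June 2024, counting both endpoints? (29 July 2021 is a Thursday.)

29 July 2021 is a Thursday; the first Saturday on or after it is 31 July 2021 (2 days later).
From 31 July 2021 to 25 June 2024: 153 + 365 + 365 + 177 = 1060 days (rest of 2021, 2022, 2023, to 25 June 2024 in 2024).
1060 ÷ 7 = 151 full weeks with remainder 3, so 151 more Saturdays after the first → 152.

152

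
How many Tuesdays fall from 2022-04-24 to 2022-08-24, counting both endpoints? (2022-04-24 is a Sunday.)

18

2022-04-24 is a Sunday; the first Tuesday on or after it is 2022-04-26 (2 days later).
From 2022-04-26 to 2022-08-24: 4 + 31 + 30 + 31 + 24 = 120 days (rest of April, May, June, July, August).
120 ÷ 7 = 17 full weeks with remainder 1, so 17 more Tuesdays after the first → 18.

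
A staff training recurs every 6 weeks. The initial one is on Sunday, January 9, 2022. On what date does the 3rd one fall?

April 3, 2022

The 3rd occurrence is 2 intervals after the first: 2 × 42 = 84 days after January 9, 2022.
January has 31 days — 22 days to the end of January leaves 62.
February has 28 days (34 left).
March has 31 days (3 left).
3 days into April → April 3, 2022.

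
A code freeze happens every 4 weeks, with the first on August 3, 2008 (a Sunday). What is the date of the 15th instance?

The 15th occurrence is 14 intervals after the first: 14 × 28 = 392 days after August 3, 2008.
August has 31 days — 28 days to the end of August leaves 364.
September has 30 days (334 left).
October has 31 days (303 left).
November has 30 days (273 left).
December has 31 days (242 left).
January has 31 days (211 left).
February has 28 days (183 left).
March has 31 days (152 left).
April has 30 days (122 left).
May has 31 days (91 left).
June has 30 days (61 left).
July has 31 days (30 left).
30 days into August → August 30, 2009.

August 30, 2009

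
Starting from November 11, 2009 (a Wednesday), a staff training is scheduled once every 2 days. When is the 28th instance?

The 28th occurrence is 27 intervals after the first: 27 × 2 = 54 days after November 11, 2009.
November has 30 days — 19 days to the end of November leaves 35.
December has 31 days (4 left).
4 days into January → January 4, 2010.

January 4, 2010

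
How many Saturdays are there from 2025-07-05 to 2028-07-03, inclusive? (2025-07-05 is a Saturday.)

157

2025-07-05 is a Saturday; the first Saturday on or after it is 2025-07-05.
From 2025-07-05 to 2028-07-03: 179 + 365 + 365 + 185 = 1094 days (rest of 2025, 2026, 2027, to 2028-07-03 in 2028).
1094 ÷ 7 = 156 full weeks with remainder 2, so 156 more Saturdays after the first → 157.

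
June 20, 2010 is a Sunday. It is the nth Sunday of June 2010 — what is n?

3rd

Day 20 falls in week ⌈20/7⌉ of the month.
Days 1–7 hold the 1st Sunday, 8–14 the 2nd, 15–21 the 3rd, 22–28 the 4th, 29–31 the 5th.
20 is in the range for the 3rd.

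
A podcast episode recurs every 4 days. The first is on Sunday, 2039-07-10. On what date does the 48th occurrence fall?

The 48th occurrence is 47 intervals after the first: 47 × 4 = 188 days after 2039-07-10.
July has 31 days — 21 days to the end of July leaves 167.
August has 31 days (136 left).
September has 30 days (106 left).
October has 31 days (75 left).
November has 30 days (45 left).
December has 31 days (14 left).
14 days into January → 2040-01-14.

2040-01-14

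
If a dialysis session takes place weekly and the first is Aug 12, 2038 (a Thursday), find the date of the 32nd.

The 32nd occurrence is 31 intervals after the first: 31 × 7 = 217 days after Aug 12, 2038.
Aug has 31 days — 19 days to the end of Aug leaves 198.
Sep has 30 days (168 left).
Oct has 31 days (137 left).
Nov has 30 days (107 left).
Dec has 31 days (76 left).
Jan has 31 days (45 left).
Feb has 28 days (17 left).
17 days into Mar → Mar 17, 2039.

Mar 17, 2039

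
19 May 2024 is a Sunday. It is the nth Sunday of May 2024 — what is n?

3rd

Day 19 falls in week ⌈19/7⌉ of the month.
Days 1–7 hold the 1st Sunday, 8–14 the 2nd, 15–21 the 3rd, 22–28 the 4th, 29–31 the 5th.
19 is in the range for the 3rd.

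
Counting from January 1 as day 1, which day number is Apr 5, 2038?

95

Days in months before Apr: 31 + 28 + 31 = 90.
Plus 5 days into Apr → day 95.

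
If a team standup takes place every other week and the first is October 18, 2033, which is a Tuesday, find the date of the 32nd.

The 32nd occurrence is 31 intervals after the first: 31 × 14 = 434 days after October 18, 2033.
October has 31 days — 13 days to the end of October leaves 421.
From end of October to end of 2033 is 61 days (360 left).
January has 31 days (329 left).
February has 28 days (301 left).
March has 31 days (270 left).
April has 30 days (240 left).
May has 31 days (209 left).
June has 30 days (179 left).
July has 31 days (148 left).
August has 31 days (117 left).
September has 30 days (87 left).
October has 31 days (56 left).
November has 30 days (26 left).
26 days into December → December 26, 2034.

December 26, 2034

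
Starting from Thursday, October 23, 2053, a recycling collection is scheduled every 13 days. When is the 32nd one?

The 32nd occurrence is 31 intervals after the first: 31 × 13 = 403 days after October 23, 2053.
October has 31 days — 8 days to the end of October leaves 395.
November has 30 days (365 left).
December has 31 days (334 left).
January has 31 days (303 left).
February has 28 days (275 left).
March has 31 days (244 left).
April has 30 days (214 left).
May has 31 days (183 left).
June has 30 days (153 left).
July has 31 days (122 left).
August has 31 days (91 left).
September has 30 days (61 left).
October has 31 days (30 left).
30 days into November → November 30, 2054.

November 30, 2054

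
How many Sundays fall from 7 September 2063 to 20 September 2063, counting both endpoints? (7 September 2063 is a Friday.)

7 September 2063 is a Friday; the first Sunday on or after it is 9 September 2063 (2 days later).
From 9 September 2063 to 20 September 2063 is 20 − 9 = 11 days.
11 ÷ 7 = 1 full weeks with remainder 4, so 1 more Sundays after the first → 2.

2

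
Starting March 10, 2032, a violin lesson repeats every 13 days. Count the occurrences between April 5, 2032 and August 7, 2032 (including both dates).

Occurrences land 13·i days after March 10, 2032 for i = 0, 1, 2, …
April 5, 2032 is 26 days after the start; 26 ÷ 13 = 2 remainder 0. First occurrence in the window: #3 on April 5, 2032 (2×13 = 26 days in).
August 7, 2032 is 150 days after the start; 150 ÷ 13 = 11 remainder 7. Last occurrence in the window: #12 on July 31, 2032.
Occurrences #3 through #12: 10 in total.

10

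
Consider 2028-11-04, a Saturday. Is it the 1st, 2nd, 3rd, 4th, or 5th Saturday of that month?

Day 4 falls in week ⌈4/7⌉ of the month.
Days 1–7 hold the 1st Saturday, 8–14 the 2nd, 15–21 the 3rd, 22–28 the 4th, 29–31 the 5th.
4 is in the range for the 1st.

1st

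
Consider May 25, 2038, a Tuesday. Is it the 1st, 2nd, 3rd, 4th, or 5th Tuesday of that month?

Day 25 falls in week ⌈25/7⌉ of the month.
Days 1–7 hold the 1st Tuesday, 8–14 the 2nd, 15–21 the 3rd, 22–28 the 4th, 29–31 the 5th.
25 is in the range for the 4th.

4th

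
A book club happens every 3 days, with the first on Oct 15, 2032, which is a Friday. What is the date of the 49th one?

The 49th occurrence is 48 intervals after the first: 48 × 3 = 144 days after Oct 15, 2032.
Oct has 31 days — 16 days to the end of Oct leaves 128.
Nov has 30 days (98 left).
Dec has 31 days (67 left).
Jan has 31 days (36 left).
Feb has 28 days (8 left).
8 days into Mar → Mar 8, 2033.

Mar 8, 2033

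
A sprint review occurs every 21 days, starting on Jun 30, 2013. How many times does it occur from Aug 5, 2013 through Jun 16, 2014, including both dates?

Occurrences land 21·i days after Jun 30, 2013 for i = 0, 1, 2, …
Aug 5, 2013 is 36 days after the start; 36 ÷ 21 = 1 remainder 15; since the remainder is 15, round up to i = 2. First occurrence in the window: #3 on Aug 11, 2013 (2×21 = 42 days in).
Jun 16, 2014 is 351 days after the start; 351 ÷ 21 = 16 remainder 15. Last occurrence in the window: #17 on Jun 1, 2014.
Occurrences #3 through #17: 15 in total.

15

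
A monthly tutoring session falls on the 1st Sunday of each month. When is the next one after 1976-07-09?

July 1976 starts on a Thursday, so its 1st Sunday is 1976-07-04 (3 days in).
That is not after 1976-07-09, so look at August 1976.
August 1976 starts on a Sunday, so its 1st Sunday is 1976-08-01.

1976-08-01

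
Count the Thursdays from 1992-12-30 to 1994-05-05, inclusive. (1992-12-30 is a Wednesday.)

71

1992-12-30 is a Wednesday; the first Thursday on or after it is 1992-12-31 (1 day later).
From 1992-12-31 to 1994-05-05: 0 + 365 + 125 = 490 days (rest of 1992, 1993, to 1994-05-05 in 1994).
490 ÷ 7 = 70 full weeks with remainder 0, so 70 more Thursdays after the first → 71.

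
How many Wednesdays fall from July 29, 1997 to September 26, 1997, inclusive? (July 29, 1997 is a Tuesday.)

July 29, 1997 is a Tuesday; the first Wednesday on or after it is July 30, 1997 (1 day later).
From July 30, 1997 to September 26, 1997: 1 + 31 + 26 = 58 days (rest of July, August, September).
58 ÷ 7 = 8 full weeks with remainder 2, so 8 more Wednesdays after the first → 9.

9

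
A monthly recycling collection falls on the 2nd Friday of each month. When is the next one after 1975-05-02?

May 1975 starts on a Thursday; its first Friday is the 2nd, so the 2nd Friday is the 9th — 1975-05-09.
1975-05-09 is after 1975-05-02, so that is the next one.

1975-05-09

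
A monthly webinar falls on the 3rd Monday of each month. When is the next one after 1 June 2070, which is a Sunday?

16 June 2070

June 2070 starts on a Sunday; its first Monday is the 2nd, so the 3rd Monday is the 16th — 16 June 2070.
16 June 2070 is after 1 June 2070, so that is the next one.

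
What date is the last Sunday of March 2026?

2026-03-29

The first Sunday of March 2026 is March 1.
March 2026 has 31 days. Adding weeks: 1, 8, 15, 22, 29 — the last one ≤ 31 is the 29th.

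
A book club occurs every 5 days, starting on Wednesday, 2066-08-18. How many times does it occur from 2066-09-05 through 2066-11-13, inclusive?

14

Occurrences land 5·i days after 2066-08-18 for i = 0, 1, 2, …
2066-09-05 is 18 days after the start; 18 ÷ 5 = 3 remainder 3; since the remainder is 3, round up to i = 4. First occurrence in the window: #5 on 2066-09-07 (4×5 = 20 days in).
2066-11-13 is 87 days after the start; 87 ÷ 5 = 17 remainder 2. Last occurrence in the window: #18 on 2066-11-11.
Occurrences #5 through #18: 14 in total.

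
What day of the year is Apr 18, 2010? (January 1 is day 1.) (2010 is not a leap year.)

108

Days in months before Apr: 31 + 28 + 31 = 90.
Plus 18 days into Apr → day 108.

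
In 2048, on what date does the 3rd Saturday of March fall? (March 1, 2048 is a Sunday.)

March 21, 2048

March 2048 begins on a Sunday, so the first Saturday is March 7 (6 days later).
The 3rd Saturday is 2 weeks later: 7 + 14 = 21.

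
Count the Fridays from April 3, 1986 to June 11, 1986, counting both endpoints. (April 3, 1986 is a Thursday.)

10

April 3, 1986 is a Thursday; the first Friday on or after it is April 4, 1986 (1 day later).
From April 4, 1986 to June 11, 1986: 26 + 31 + 11 = 68 days (rest of April, May, June).
68 ÷ 7 = 9 full weeks with remainder 5, so 9 more Fridays after the first → 10.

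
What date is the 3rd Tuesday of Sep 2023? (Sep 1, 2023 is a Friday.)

Sep 19, 2023

Sep 2023 begins on a Friday, so the first Tuesday is Sep 5 (4 days later).
The 3rd Tuesday is 2 weeks later: 5 + 14 = 19.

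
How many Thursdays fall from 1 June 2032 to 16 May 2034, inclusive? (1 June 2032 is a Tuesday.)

1 June 2032 is a Tuesday; the first Thursday on or after it is 3 June 2032 (2 days later).
From 3 June 2032 to 16 May 2034: 211 + 365 + 136 = 712 days (rest of 2032, 2033, to 16 May 2034 in 2034).
712 ÷ 7 = 101 full weeks with remainder 5, so 101 more Thursdays after the first → 102.

102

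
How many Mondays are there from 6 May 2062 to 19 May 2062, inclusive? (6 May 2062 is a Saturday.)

2

6 May 2062 is a Saturday; the first Monday on or after it is 8 May 2062 (2 days later).
From 8 May 2062 to 19 May 2062 is 19 − 8 = 11 days.
11 ÷ 7 = 1 full weeks with remainder 4, so 1 more Mondays after the first → 2.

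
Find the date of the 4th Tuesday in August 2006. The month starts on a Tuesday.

2006-08-22

August 2006 begins on a Tuesday, so the first Tuesday is August 1.
The 4th Tuesday is 3 weeks later: 1 + 21 = 22.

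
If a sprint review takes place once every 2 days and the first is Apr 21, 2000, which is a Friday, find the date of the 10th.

The 10th occurrence is 9 intervals after the first: 9 × 2 = 18 days after Apr 21, 2000.
Apr has 30 days — 9 days to the end of Apr leaves 9.
9 days into May → May 9, 2000.

May 9, 2000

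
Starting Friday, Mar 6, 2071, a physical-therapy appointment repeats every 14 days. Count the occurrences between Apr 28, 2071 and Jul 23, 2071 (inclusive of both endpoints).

Occurrences land 14·i days after Mar 6, 2071 for i = 0, 1, 2, …
Apr 28, 2071 is 53 days after the start; 53 ÷ 14 = 3 remainder 11; since the remainder is 11, round up to i = 4. First occurrence in the window: #5 on May 1, 2071 (4×14 = 56 days in).
Jul 23, 2071 is 139 days after the start; 139 ÷ 14 = 9 remainder 13. Last occurrence in the window: #10 on Jul 10, 2071.
Occurrences #5 through #10: 6 in total.

6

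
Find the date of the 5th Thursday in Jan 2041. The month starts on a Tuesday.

Jan 31, 2041

Jan 2041 begins on a Tuesday, so the first Thursday is Jan 3 (2 days later).
The 5th Thursday is 4 weeks later: 3 + 28 = 31.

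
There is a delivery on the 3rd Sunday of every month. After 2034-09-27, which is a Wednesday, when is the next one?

2034-10-15

September 2034 starts on a Friday; its first Sunday is the 3rd, so the 3rd Sunday is the 17th — 2034-09-17.
That is not after 2034-09-27, so look at October 2034.
October 2034 starts on a Sunday; its first Sunday is the 1st, so the 3rd Sunday is the 15th — 2034-10-15.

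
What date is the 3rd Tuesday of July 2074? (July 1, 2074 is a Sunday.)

July 2074 begins on a Sunday, so the first Tuesday is July 3 (2 days later).
The 3rd Tuesday is 2 weeks later: 3 + 14 = 17.

2074-07-17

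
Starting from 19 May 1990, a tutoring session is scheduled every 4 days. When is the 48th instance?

The 48th occurrence is 47 intervals after the first: 47 × 4 = 188 days after 19 May 1990.
May has 31 days — 12 days to the end of May leaves 176.
June has 30 days (146 left).
July has 31 days (115 left).
August has 31 days (84 left).
September has 30 days (54 left).
October has 31 days (23 left).
23 days into November → 23 November 1990.

23 November 1990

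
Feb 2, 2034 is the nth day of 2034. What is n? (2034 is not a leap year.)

Days in months before Feb: 31 = 31.
Plus 2 days into Feb → day 33.

33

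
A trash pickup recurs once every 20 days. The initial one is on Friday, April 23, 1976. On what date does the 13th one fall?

December 19, 1976

The 13th occurrence is 12 intervals after the first: 12 × 20 = 240 days after April 23, 1976.
April has 30 days — 7 days to the end of April leaves 233.
May has 31 days (202 left).
June has 30 days (172 left).
July has 31 days (141 left).
August has 31 days (110 left).
September has 30 days (80 left).
October has 31 days (49 left).
November has 30 days (19 left).
19 days into December → December 19, 1976.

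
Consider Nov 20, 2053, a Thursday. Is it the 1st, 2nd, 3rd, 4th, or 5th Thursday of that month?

Day 20 falls in week ⌈20/7⌉ of the month.
Days 1–7 hold the 1st Thursday, 8–14 the 2nd, 15–21 the 3rd, 22–28 the 4th, 29–31 the 5th.
20 is in the range for the 3rd.

3rd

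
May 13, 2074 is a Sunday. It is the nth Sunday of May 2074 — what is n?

Day 13 falls in week ⌈13/7⌉ of the month.
Days 1–7 hold the 1st Sunday, 8–14 the 2nd, 15–21 the 3rd, 22–28 the 4th, 29–31 the 5th.
13 is in the range for the 2nd.

2nd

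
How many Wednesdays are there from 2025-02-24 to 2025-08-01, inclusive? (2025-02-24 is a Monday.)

2025-02-24 is a Monday; the first Wednesday on or after it is 2025-02-26 (2 days later).
From 2025-02-26 to 2025-08-01: 2 + 31 + 30 + 31 + 30 + 31 + 1 = 156 days (rest of February, March, April, May, June, July, August).
156 ÷ 7 = 22 full weeks with remainder 2, so 22 more Wednesdays after the first → 23.

23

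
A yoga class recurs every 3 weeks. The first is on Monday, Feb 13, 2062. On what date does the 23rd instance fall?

May 21, 2063

The 23rd occurrence is 22 intervals after the first: 22 × 21 = 462 days after Feb 13, 2062.
Feb has 28 days — 15 days to the end of Feb leaves 447.
From end of Feb to end of 2062 is 306 days (141 left).
Jan has 31 days (110 left).
Feb has 28 days (82 left).
Mar has 31 days (51 left).
Apr has 30 days (21 left).
21 days into May → May 21, 2063.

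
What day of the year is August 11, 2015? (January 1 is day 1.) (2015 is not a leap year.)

223

Days in months before August: 31 + 28 + 31 + 30 + 31 + 30 + 31 = 212.
Plus 11 days into August → day 223.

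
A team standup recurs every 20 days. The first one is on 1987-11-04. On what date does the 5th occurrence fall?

1988-01-23

The 5th occurrence is 4 intervals after the first: 4 × 20 = 80 days after 1987-11-04.
November has 30 days — 26 days to the end of November leaves 54.
December has 31 days (23 left).
23 days into January → 1988-01-23.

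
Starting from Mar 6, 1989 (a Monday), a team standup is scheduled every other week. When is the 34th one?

Jun 11, 1990

The 34th occurrence is 33 intervals after the first: 33 × 14 = 462 days after Mar 6, 1989.
Mar has 31 days — 25 days to the end of Mar leaves 437.
From end of Mar to end of 1989 is 275 days (162 left).
Jan has 31 days (131 left).
Feb has 28 days (103 left).
Mar has 31 days (72 left).
Apr has 30 days (42 left).
May has 31 days (11 left).
11 days into Jun → Jun 11, 1990.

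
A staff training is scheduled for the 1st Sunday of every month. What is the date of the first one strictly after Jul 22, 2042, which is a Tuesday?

Jul 2042 starts on a Tuesday, so its 1st Sunday is Jul 6, 2042 (5 days in).
That is not after Jul 22, 2042, so look at Aug 2042.
Aug 2042 starts on a Friday, so its 1st Sunday is Aug 3, 2042 (2 days in).

Aug 3, 2042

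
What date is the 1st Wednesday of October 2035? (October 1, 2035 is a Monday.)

3 October 2035

October 2035 begins on a Monday, so the first Wednesday is October 3 (2 days later).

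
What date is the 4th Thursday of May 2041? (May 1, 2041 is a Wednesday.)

May 2041 begins on a Wednesday, so the first Thursday is May 2 (1 day later).
The 4th Thursday is 3 weeks later: 2 + 21 = 23.

23 May 2041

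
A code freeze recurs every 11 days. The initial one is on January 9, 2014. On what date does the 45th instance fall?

May 8, 2015

The 45th occurrence is 44 intervals after the first: 44 × 11 = 484 days after January 9, 2014.
January has 31 days — 22 days to the end of January leaves 462.
From end of January to end of 2014 is 334 days (128 left).
January has 31 days (97 left).
February has 28 days (69 left).
March has 31 days (38 left).
April has 30 days (8 left).
8 days into May → May 8, 2015.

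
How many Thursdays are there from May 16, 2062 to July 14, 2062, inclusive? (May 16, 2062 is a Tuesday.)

9

May 16, 2062 is a Tuesday; the first Thursday on or after it is May 18, 2062 (2 days later).
From May 18, 2062 to July 14, 2062: 13 + 30 + 14 = 57 days (rest of May, June, July).
57 ÷ 7 = 8 full weeks with remainder 1, so 8 more Thursdays after the first → 9.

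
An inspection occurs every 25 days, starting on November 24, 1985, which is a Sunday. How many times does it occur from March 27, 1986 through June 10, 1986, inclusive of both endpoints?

Occurrences land 25·i days after November 24, 1985 for i = 0, 1, 2, …
March 27, 1986 is 123 days after the start; 123 ÷ 25 = 4 remainder 23; since the remainder is 23, round up to i = 5. First occurrence in the window: #6 on March 29, 1986 (5×25 = 125 days in).
June 10, 1986 is 198 days after the start; 198 ÷ 25 = 7 remainder 23. Last occurrence in the window: #8 on May 18, 1986.
Occurrences #6 through #8: 3 in total.

3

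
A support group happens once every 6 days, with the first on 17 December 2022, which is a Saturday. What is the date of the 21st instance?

16 April 2023

The 21st occurrence is 20 intervals after the first: 20 × 6 = 120 days after 17 December 2022.
December has 31 days — 14 days to the end of December leaves 106.
January has 31 days (75 left).
February has 28 days (47 left).
March has 31 days (16 left).
16 days into April → 16 April 2023.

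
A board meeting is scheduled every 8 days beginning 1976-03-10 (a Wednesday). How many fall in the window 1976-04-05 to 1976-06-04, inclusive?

7

Occurrences land 8·i days after 1976-03-10 for i = 0, 1, 2, …
1976-04-05 is 26 days after the start; 26 ÷ 8 = 3 remainder 2; since the remainder is 2, round up to i = 4. First occurrence in the window: #5 on 1976-04-11 (4×8 = 32 days in).
1976-06-04 is 86 days after the start; 86 ÷ 8 = 10 remainder 6. Last occurrence in the window: #11 on 1976-05-29.
Occurrences #5 through #11: 7 in total.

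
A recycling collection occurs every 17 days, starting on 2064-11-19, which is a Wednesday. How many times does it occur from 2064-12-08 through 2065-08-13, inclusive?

14

Occurrences land 17·i days after 2064-11-19 for i = 0, 1, 2, …
2064-12-08 is 19 days after the start; 19 ÷ 17 = 1 remainder 2; since the remainder is 2, round up to i = 2. First occurrence in the window: #3 on 2064-12-23 (2×17 = 34 days in).
2065-08-13 is 267 days after the start; 267 ÷ 17 = 15 remainder 12. Last occurrence in the window: #16 on 2065-08-01.
Occurrences #3 through #16: 14 in total.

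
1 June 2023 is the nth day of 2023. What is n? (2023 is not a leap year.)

152

Days in months before June: 31 + 28 + 31 + 30 + 31 = 151.
Plus 1 day into June → day 152.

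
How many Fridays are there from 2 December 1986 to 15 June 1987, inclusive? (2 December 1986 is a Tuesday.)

2 December 1986 is a Tuesday; the first Friday on or after it is 5 December 1986 (3 days later).
From 5 December 1986 to 15 June 1987: 26 + 31 + 28 + 31 + 30 + 31 + 15 = 192 days (rest of December, January, February, March, April, May, June).
192 ÷ 7 = 27 full weeks with remainder 3, so 27 more Fridays after the first → 28.

28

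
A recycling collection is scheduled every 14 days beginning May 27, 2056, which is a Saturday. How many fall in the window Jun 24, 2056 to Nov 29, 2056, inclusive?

12

Occurrences land 14·i days after May 27, 2056 for i = 0, 1, 2, …
Jun 24, 2056 is 28 days after the start; 28 ÷ 14 = 2 remainder 0. First occurrence in the window: #3 on Jun 24, 2056 (2×14 = 28 days in).
Nov 29, 2056 is 186 days after the start; 186 ÷ 14 = 13 remainder 4. Last occurrence in the window: #14 on Nov 25, 2056.
Occurrences #3 through #14: 12 in total.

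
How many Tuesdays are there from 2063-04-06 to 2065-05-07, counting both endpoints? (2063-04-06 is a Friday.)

2063-04-06 is a Friday; the first Tuesday on or after it is 2063-04-10 (4 days later).
From 2063-04-10 to 2065-05-07: 265 + 366 + 127 = 758 days (rest of 2063, 2064, to 2065-05-07 in 2065).
758 ÷ 7 = 108 full weeks with remainder 2, so 108 more Tuesdays after the first → 109.

109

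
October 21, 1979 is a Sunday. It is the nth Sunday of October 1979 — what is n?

3rd

Day 21 falls in week ⌈21/7⌉ of the month.
Days 1–7 hold the 1st Sunday, 8–14 the 2nd, 15–21 the 3rd, 22–28 the 4th, 29–31 the 5th.
21 is in the range for the 3rd.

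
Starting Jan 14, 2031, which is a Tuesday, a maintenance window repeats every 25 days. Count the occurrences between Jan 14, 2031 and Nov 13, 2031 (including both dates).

13

Occurrences land 25·i days after Jan 14, 2031 for i = 0, 1, 2, …
The window opens on the start date, so the first occurrence inside is #1 on Jan 14, 2031.
Nov 13, 2031 is 303 days after the start; 303 ÷ 25 = 12 remainder 3. Last occurrence in the window: #13 on Nov 10, 2031.
Occurrences #1 through #13: 13 in total.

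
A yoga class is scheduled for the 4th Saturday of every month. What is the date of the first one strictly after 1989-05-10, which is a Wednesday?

1989-05-27

May 1989 starts on a Monday; its first Saturday is the 6th, so the 4th Saturday is the 27th — 1989-05-27.
1989-05-27 is after 1989-05-10, so that is the next one.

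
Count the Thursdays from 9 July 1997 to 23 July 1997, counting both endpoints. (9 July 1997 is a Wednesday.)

2

9 July 1997 is a Wednesday; the first Thursday on or after it is 10 July 1997 (1 day later).
From 10 July 1997 to 23 July 1997 is 23 − 10 = 13 days.
13 ÷ 7 = 1 full weeks with remainder 6, so 1 more Thursdays after the first → 2.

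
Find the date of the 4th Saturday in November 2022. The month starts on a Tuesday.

November 26, 2022

November 2022 begins on a Tuesday, so the first Saturday is November 5 (4 days later).
The 4th Saturday is 3 weeks later: 5 + 21 = 26.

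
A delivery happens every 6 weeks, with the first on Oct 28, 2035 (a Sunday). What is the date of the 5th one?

Apr 13, 2036

The 5th occurrence is 4 intervals after the first: 4 × 42 = 168 days after Oct 28, 2035.
Oct has 31 days — 3 days to the end of Oct leaves 165.
Nov has 30 days (135 left).
Dec has 31 days (104 left).
Jan has 31 days (73 left).
Feb has 29 days (44 left).
Mar has 31 days (13 left).
13 days into Apr → Apr 13, 2036.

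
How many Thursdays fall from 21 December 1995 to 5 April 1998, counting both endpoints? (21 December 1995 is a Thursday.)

120

21 December 1995 is a Thursday; the first Thursday on or after it is 21 December 1995.
From 21 December 1995 to 5 April 1998: 10 + 366 + 365 + 95 = 836 days (rest of 1995, 1996, 1997, to 5 April 1998 in 1998).
836 ÷ 7 = 119 full weeks with remainder 3, so 119 more Thursdays after the first → 120.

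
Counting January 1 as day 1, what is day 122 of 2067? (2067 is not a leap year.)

May 2, 2067

Jan has 31 days (122 − 31 = 91 remain).
Feb has 28 days (91 − 28 = 63 remain).
Mar has 31 days (63 − 31 = 32 remain).
Apr has 30 days (32 − 30 = 2 remain).
2 into May → May 2.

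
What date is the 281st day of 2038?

January has 31 days (281 − 31 = 250 remain).
February has 28 days (250 − 28 = 222 remain).
March has 31 days (222 − 31 = 191 remain).
April has 30 days (191 − 30 = 161 remain).
May has 31 days (161 − 31 = 130 remain).
June has 30 days (130 − 30 = 100 remain).
July has 31 days (100 − 31 = 69 remain).
August has 31 days (69 − 31 = 38 remain).
September has 30 days (38 − 30 = 8 remain).
8 into October → October 8.

2038-10-08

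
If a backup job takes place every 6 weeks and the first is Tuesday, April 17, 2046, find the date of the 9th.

The 9th occurrence is 8 intervals after the first: 8 × 42 = 336 days after April 17, 2046.
April has 30 days — 13 days to the end of April leaves 323.
May has 31 days (292 left).
June has 30 days (262 left).
July has 31 days (231 left).
August has 31 days (200 left).
September has 30 days (170 left).
October has 31 days (139 left).
November has 30 days (109 left).
December has 31 days (78 left).
January has 31 days (47 left).
February has 28 days (19 left).
19 days into March → March 19, 2047.

March 19, 2047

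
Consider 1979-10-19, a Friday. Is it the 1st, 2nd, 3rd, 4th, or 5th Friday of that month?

3rd

Day 19 falls in week ⌈19/7⌉ of the month.
Days 1–7 hold the 1st Friday, 8–14 the 2nd, 15–21 the 3rd, 22–28 the 4th, 29–31 the 5th.
19 is in the range for the 3rd.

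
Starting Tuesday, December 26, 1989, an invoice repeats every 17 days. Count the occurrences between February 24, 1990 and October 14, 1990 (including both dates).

Occurrences land 17·i days after December 26, 1989 for i = 0, 1, 2, …
February 24, 1990 is 60 days after the start; 60 ÷ 17 = 3 remainder 9; since the remainder is 9, round up to i = 4. First occurrence in the window: #5 on March 4, 1990 (4×17 = 68 days in).
October 14, 1990 is 292 days after the start; 292 ÷ 17 = 17 remainder 3. Last occurrence in the window: #18 on October 11, 1990.
Occurrences #5 through #18: 14 in total.

14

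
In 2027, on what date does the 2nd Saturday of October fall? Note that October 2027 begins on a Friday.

October 9, 2027

October 2027 begins on a Friday, so the first Saturday is October 2 (1 day later).
The 2nd Saturday is 1 weeks later: 2 + 7 = 9.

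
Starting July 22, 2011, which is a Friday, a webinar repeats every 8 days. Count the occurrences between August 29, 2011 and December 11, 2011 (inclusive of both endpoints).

13

Occurrences land 8·i days after July 22, 2011 for i = 0, 1, 2, …
August 29, 2011 is 38 days after the start; 38 ÷ 8 = 4 remainder 6; since the remainder is 6, round up to i = 5. First occurrence in the window: #6 on August 31, 2011 (5×8 = 40 days in).
December 11, 2011 is 142 days after the start; 142 ÷ 8 = 17 remainder 6. Last occurrence in the window: #18 on December 5, 2011.
Occurrences #6 through #18: 13 in total.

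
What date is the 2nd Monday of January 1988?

11 January 1988

January 1988 begins on a Friday, so the first Monday is January 4 (3 days later).
The 2nd Monday is 1 weeks later: 4 + 7 = 11.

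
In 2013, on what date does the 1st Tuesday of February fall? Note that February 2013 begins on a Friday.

February 2013 begins on a Friday, so the first Tuesday is February 5 (4 days later).

February 5, 2013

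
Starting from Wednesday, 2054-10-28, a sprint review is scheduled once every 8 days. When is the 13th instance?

The 13th occurrence is 12 intervals after the first: 12 × 8 = 96 days after 2054-10-28.
October has 31 days — 3 days to the end of October leaves 93.
November has 30 days (63 left).
December has 31 days (32 left).
January has 31 days (1 left).
1 day into February → 2055-02-01.

2055-02-01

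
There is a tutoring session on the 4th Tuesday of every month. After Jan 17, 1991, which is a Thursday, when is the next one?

Jan 22, 1991

Jan 1991 starts on a Tuesday; its first Tuesday is the 1st, so the 4th Tuesday is the 22nd — Jan 22, 1991.
Jan 22, 1991 is after Jan 17, 1991, so that is the next one.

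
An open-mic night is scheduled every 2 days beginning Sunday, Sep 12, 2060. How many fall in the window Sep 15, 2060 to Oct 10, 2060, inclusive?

Occurrences land 2·i days after Sep 12, 2060 for i = 0, 1, 2, …
Sep 15, 2060 is 3 days after the start; 3 ÷ 2 = 1 remainder 1; since the remainder is 1, round up to i = 2. First occurrence in the window: #3 on Sep 16, 2060 (2×2 = 4 days in).
Oct 10, 2060 is 28 days after the start; 28 ÷ 2 = 14 remainder 0. Last occurrence in the window: #15 on Oct 10, 2060.
Occurrences #3 through #15: 13 in total.

13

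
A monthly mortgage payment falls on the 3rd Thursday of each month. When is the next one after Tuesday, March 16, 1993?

March 1993 starts on a Monday; its first Thursday is the 4th, so the 3rd Thursday is the 18th — March 18, 1993.
March 18, 1993 is after March 16, 1993, so that is the next one.

March 18, 1993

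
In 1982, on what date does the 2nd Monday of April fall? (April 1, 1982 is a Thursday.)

April 1982 begins on a Thursday, so the first Monday is April 5 (4 days later).
The 2nd Monday is 1 weeks later: 5 + 7 = 12.

April 12, 1982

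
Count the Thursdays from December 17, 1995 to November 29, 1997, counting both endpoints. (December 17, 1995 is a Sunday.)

102

December 17, 1995 is a Sunday; the first Thursday on or after it is December 21, 1995 (4 days later).
From December 21, 1995 to November 29, 1997: 10 + 366 + 333 = 709 days (rest of 1995, 1996, to November 29, 1997 in 1997).
709 ÷ 7 = 101 full weeks with remainder 2, so 101 more Thursdays after the first → 102.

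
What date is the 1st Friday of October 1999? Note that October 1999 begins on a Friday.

1999-10-01

October 1999 begins on a Friday, so the first Friday is October 1.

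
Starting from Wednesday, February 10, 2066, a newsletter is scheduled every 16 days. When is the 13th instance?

The 13th occurrence is 12 intervals after the first: 12 × 16 = 192 days after February 10, 2066.
February has 28 days — 18 days to the end of February leaves 174.
March has 31 days (143 left).
April has 30 days (113 left).
May has 31 days (82 left).
June has 30 days (52 left).
July has 31 days (21 left).
21 days into August → August 21, 2066.

August 21, 2066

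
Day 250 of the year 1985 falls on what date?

Sep 7, 1985

Jan has 31 days (250 − 31 = 219 remain).
Feb has 28 days (219 − 28 = 191 remain).
Mar has 31 days (191 − 31 = 160 remain).
Apr has 30 days (160 − 30 = 130 remain).
May has 31 days (130 − 31 = 99 remain).
Jun has 30 days (99 − 30 = 69 remain).
Jul has 31 days (69 − 31 = 38 remain).
Aug has 31 days (38 − 31 = 7 remain).
7 into Sep → Sep 7.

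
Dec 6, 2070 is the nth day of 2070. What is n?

340

Days in months before Dec: 31 + 28 + 31 + 30 + 31 + 30 + 31 + 31 + 30 + 31 + 30 = 334.
Plus 6 days into Dec → day 340.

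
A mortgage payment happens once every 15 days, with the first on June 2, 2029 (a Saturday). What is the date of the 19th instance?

The 19th occurrence is 18 intervals after the first: 18 × 15 = 270 days after June 2, 2029.
June has 30 days — 28 days to the end of June leaves 242.
July has 31 days (211 left).
August has 31 days (180 left).
September has 30 days (150 left).
October has 31 days (119 left).
November has 30 days (89 left).
December has 31 days (58 left).
January has 31 days (27 left).
27 days into February → February 27, 2030.

February 27, 2030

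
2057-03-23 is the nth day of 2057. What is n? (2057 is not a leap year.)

82

Days in months before March: 31 + 28 = 59.
Plus 23 days into March → day 82.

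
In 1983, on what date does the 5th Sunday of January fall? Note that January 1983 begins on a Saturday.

January 1983 begins on a Saturday, so the first Sunday is January 2 (1 day later).
The 5th Sunday is 4 weeks later: 2 + 28 = 30.

January 30, 1983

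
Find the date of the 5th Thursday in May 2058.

May 30, 2058

The first Thursday of May 2058 is May 2.
The 5th Thursday is 4 weeks later: 2 + 28 = 30.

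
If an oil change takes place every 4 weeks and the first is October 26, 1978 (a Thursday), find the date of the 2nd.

The 2nd occurrence is 1 interval after the first: 1 × 28 = 28 days after October 26, 1978.
October has 31 days — 5 days to the end of October leaves 23.
23 days into November → November 23, 1978.

November 23, 1978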